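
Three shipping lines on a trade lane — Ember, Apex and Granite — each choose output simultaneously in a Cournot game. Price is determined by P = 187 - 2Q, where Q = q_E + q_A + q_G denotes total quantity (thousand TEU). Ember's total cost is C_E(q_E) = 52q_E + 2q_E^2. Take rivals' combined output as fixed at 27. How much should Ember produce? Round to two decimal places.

With rivals' combined output fixed at 27, Ember's profit is π_E = (187 - 2·27 - 2q_E)q_E - (52q_E + 2q_E²) = (133 - 2q_E)q_E - (52q_E + 2q_E²).
∂π_E/∂q_E = 81 - 8q_E = 0, so q_E = 81/8.

10.13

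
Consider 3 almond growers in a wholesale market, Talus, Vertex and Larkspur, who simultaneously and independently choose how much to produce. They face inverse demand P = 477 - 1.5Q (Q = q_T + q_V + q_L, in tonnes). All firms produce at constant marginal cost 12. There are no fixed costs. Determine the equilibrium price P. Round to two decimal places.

A representative firm's profit is π_i = q_i(477 - 1.5Q) - 12q_i.
Setting ∂π_i/∂q_i = 0 with rivals' quantities fixed: 465 - 3q_i - (3/2)·Σ_{j≠i} q_j = 0.
By symmetry each firm produces the same amount; substituting Σ_{j≠i} q_j = 2q_i yields q_i = 465/6 = 155/2.
Total output Q = 465/2, so price P = 477 - (3/2)·(465/2) = 513/4.

128.25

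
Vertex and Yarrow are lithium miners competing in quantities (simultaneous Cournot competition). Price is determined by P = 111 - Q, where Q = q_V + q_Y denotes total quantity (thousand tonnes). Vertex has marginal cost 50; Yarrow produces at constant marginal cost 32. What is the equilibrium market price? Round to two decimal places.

Vertex's profit: π_V = (111 - Q)q_V - (50q_V). Setting ∂π_V/∂q_V = 0: 61 - 2q_V - (q_Y) = 0.
Yarrow's profit: π_Y = (111 - Q)q_Y - (32q_Y). Setting ∂π_Y/∂q_Y = 0: 79 - 2q_Y - (q_V) = 0.
Rearranging gives the reaction functions q_V = (61 - q_Y)/2 and q_Y = (79 - q_V)/2.
Substituting one into the other gives q_V = 43/3 and q_Y = 97/3.
Total output Q = 140/3, so price P = 111 - 140/3 = 193/3.

64.33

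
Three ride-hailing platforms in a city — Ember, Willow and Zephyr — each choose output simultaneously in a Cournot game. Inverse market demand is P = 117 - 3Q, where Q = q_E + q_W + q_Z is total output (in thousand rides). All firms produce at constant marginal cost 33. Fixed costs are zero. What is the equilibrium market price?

Each firm earns π_i = (117 - 3Q)q_i - 33q_i.
Setting ∂π_i/∂q_i = 0 with rivals' quantities fixed: 84 - 6q_i - 3·Σ_{j≠i} q_j = 0.
By symmetry each firm produces the same amount; substituting Σ_{j≠i} q_j = 2q_i yields q_i = 84/12 = 7.
Total output Q = 21, so price P = 117 - 3·21 = 54.

54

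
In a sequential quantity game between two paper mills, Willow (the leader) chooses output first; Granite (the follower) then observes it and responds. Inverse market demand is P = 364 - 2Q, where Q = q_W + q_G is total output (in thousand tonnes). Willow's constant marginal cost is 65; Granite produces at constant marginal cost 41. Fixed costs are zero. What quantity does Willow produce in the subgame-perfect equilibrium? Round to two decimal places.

Solve by backward induction. Given q_W, the follower Granite maximises π_G = (364 - 2q_W - 2q_G)q_G - 41q_G.
Setting the follower's marginal profit to zero, 323 - 2q_W - 4q_G = 0, i.e. q_G = (323 - 2q_W)/4.
The leader anticipates this reaction. Substituting into P = 364 - 2Q gives P = 405/2 - q_W, so π_W = (405/2 - q_W)q_W - 65q_W.
Leader FOC: 275/2 - 2q_W = 0, so q_W = 275/4.
Then q_G = (323 - 2·(275/4))/4 = 371/8.

68.75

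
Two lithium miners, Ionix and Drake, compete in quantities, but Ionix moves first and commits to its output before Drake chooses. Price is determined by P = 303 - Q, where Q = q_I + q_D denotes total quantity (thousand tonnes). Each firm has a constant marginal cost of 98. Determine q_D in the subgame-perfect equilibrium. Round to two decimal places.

The follower Drake best-responds to any q_I: π_D = (303 - Q)q_D - 98q_D.
Follower FOC: 205 - q_I - 2q_D = 0, so q_D(q_I) = (205 - q_I)/2.
Ionix substitutes q_D(q_I) into its own profit: π_I = q_I(303 - q_I - (205 - q_I)/2) - 98q_I = (401/2 - (1/2)q_I)q_I - 98q_I.
The leader's first-order condition 205/2 - q_I = 0 yields q_I = 205/2.
Then q_D = (205 - 205/2)/2 = 205/4.

51.25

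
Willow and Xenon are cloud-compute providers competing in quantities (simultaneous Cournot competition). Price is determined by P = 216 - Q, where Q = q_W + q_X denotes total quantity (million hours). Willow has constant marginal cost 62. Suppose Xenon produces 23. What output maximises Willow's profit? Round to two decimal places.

65.50

With the rival's output fixed at 23, Willow's profit is π_W = (216 - 23 - q_W)q_W - (62q_W) = (193 - q_W)q_W - (62q_W).
∂π_W/∂q_W = 131 - 2q_W = 0, so q_W = 131/2.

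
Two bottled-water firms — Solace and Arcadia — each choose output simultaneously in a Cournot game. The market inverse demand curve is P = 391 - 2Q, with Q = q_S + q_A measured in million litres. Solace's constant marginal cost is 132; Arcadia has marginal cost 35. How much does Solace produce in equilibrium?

27

Solace's profit: π_S = (391 - 2Q)q_S - (132q_S). Setting ∂π_S/∂q_S = 0: 259 - 4q_S - 2(q_A) = 0.
Arcadia's profit: π_A = (391 - 2Q)q_A - (35q_A). Setting ∂π_A/∂q_A = 0: 356 - 4q_A - 2(q_S) = 0.
Best responses: q_S = (259 - 2q_A)/4, q_A = (356 - 2q_S)/4.
Substituting one into the other gives q_S = 27 and q_A = 151/2.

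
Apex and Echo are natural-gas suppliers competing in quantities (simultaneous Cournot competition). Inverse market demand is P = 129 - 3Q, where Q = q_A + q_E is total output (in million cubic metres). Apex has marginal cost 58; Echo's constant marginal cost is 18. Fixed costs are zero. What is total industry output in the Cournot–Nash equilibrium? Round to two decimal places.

20.22

Apex's profit: π_A = (129 - 3Q)q_A - (58q_A). Setting ∂π_A/∂q_A = 0: 71 - 6q_A - 3(q_E) = 0.
Echo's first-order condition: 111 - 6q_E - 3(q_A) = 0.
So q_A = (71 - 3q_E)/6 and q_E = (111 - 3q_A)/6.
Substituting one into the other gives q_A = 31/9 and q_E = 151/9.
Total output Q = 31/9 + 151/9 = 182/9.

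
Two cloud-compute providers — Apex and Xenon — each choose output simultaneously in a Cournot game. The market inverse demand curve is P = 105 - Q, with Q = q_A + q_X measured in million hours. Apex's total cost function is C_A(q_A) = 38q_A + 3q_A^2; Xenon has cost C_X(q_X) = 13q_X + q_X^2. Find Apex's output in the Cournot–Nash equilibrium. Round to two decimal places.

Apex's profit: π_A = (105 - Q)q_A - (38q_A + 3q_A²). Setting ∂π_A/∂q_A = 0: 67 - 8q_A - (q_X) = 0.
Xenon's profit: π_X = (105 - Q)q_X - (13q_X + q_X²). Setting ∂π_X/∂q_X = 0: 92 - 4q_X - (q_A) = 0.
Rearranging gives the reaction functions q_A = (67 - q_X)/8 and q_X = (92 - q_A)/4.
Substituting one into the other gives q_A = 176/31 and q_X = 669/31.

5.68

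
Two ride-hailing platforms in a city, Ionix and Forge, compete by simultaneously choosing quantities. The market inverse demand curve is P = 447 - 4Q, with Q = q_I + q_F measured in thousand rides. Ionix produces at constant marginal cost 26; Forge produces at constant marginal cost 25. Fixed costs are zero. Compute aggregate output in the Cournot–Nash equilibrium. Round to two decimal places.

70.25

Ionix's profit: π_I = (447 - 4Q)q_I - (26q_I). Setting ∂π_I/∂q_I = 0: 421 - 8q_I - 4(q_F) = 0.
Forge's profit: π_F = (447 - 4Q)q_F - (25q_F). Setting ∂π_F/∂q_F = 0: 422 - 8q_F - 4(q_I) = 0.
Rearranging gives the reaction functions q_I = (421 - 4q_F)/8 and q_F = (422 - 4q_I)/8.
Substituting one into the other gives q_I = 35 and q_F = 141/4.
Total output Q = 35 + 141/4 = 281/4.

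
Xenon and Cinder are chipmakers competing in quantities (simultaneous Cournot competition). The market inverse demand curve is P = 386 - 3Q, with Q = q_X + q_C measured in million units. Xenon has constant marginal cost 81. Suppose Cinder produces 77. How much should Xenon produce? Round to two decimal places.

With the rival's output fixed at 77, Xenon's profit is π_X = (386 - 3·77 - 3q_X)q_X - (81q_X) = (155 - 3q_X)q_X - (81q_X).
∂π_X/∂q_X = 74 - 6q_X = 0, so q_X = 37/3.

12.33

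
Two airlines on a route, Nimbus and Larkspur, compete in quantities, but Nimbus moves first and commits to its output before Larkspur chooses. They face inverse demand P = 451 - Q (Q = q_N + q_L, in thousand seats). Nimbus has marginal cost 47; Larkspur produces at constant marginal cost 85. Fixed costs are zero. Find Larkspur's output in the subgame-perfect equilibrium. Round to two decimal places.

72.50

The follower Larkspur best-responds to any q_N: π_L = (451 - Q)q_L - 85q_L.
∂π_L/∂q_L = 366 - q_N - 2q_L = 0 gives the reaction function q_L = (366 - q_N)/2.
Nimbus substitutes q_L(q_N) into its own profit: π_N = q_N(451 - q_N - (366 - q_N)/2) - 47q_N = (268 - (1/2)q_N)q_N - 47q_N.
Leader FOC: 221 - q_N = 0, so q_N = 221.
Then q_L = (366 - 221)/2 = 145/2.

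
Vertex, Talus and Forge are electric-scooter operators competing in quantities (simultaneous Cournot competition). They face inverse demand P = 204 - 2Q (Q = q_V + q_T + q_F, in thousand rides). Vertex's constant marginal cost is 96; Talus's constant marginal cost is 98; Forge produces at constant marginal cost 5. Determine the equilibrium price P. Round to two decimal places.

100.75

Vertex's profit: π_V = (204 - 2Q)q_V - (96q_V). Setting ∂π_V/∂q_V = 0: 108 - 4q_V - 2(q_T + q_F) = 0.
Talus's profit: π_T = (204 - 2Q)q_T - (98q_T). Setting ∂π_T/∂q_T = 0: 106 - 4q_T - 2(q_V + q_F) = 0.
Forge's profit: π_F = (204 - 2Q)q_F - (5q_F). Setting ∂π_F/∂q_F = 0: 199 - 4q_F - 2(q_V + q_T) = 0.
Summing all 3 equations gives 413 − 8Q = 0, hence Q = 413/8.
Back-substituting: q_V = (108 − 413/4)/2 = 19/8, q_T = (106 − 413/4)/2 = 11/8, q_F = (199 − 413/4)/2 = 383/8.
Total output Q = 413/8, so price P = 204 - 2·(413/8) = 403/4.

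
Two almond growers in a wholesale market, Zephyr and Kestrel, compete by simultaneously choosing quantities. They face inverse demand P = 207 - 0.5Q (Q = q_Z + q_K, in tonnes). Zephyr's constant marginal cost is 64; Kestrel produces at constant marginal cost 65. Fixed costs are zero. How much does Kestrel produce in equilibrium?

94

Zephyr's profit: π_Z = (207 - 0.5Q)q_Z - (64q_Z). Setting ∂π_Z/∂q_Z = 0: 143 - q_Z - (1/2)(q_K) = 0.
Kestrel's first-order condition: 142 - q_K - (1/2)(q_Z) = 0.
Rearranging gives the reaction functions q_Z = (143 - (1/2)q_K) and q_K = (142 - (1/2)q_Z).
Solving the pair: q_Z = 96, q_K = 94.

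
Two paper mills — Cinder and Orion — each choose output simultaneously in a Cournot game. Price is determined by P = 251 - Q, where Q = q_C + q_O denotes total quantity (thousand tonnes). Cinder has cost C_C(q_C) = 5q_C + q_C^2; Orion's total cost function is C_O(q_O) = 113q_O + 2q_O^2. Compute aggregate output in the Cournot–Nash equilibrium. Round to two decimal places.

71.48

Cinder's profit: π_C = (251 - Q)q_C - (5q_C + q_C²). Setting ∂π_C/∂q_C = 0: 246 - 4q_C - (q_O) = 0.
Orion's profit: π_O = (251 - Q)q_O - (113q_O + 2q_O²). Setting ∂π_O/∂q_O = 0: 138 - 6q_O - (q_C) = 0.
Best responses: q_C = (246 - q_O)/4, q_O = (138 - q_C)/6.
Substituting one into the other gives q_C = 1338/23 and q_O = 306/23.
Total output Q = 1338/23 + 306/23 = 1644/23.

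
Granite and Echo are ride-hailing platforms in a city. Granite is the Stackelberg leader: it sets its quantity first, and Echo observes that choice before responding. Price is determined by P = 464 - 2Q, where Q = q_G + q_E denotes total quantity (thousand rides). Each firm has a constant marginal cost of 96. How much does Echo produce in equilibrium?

Solve by backward induction. Given q_G, the follower Echo maximises π_E = (464 - 2q_G - 2q_E)q_E - 96q_E.
∂π_E/∂q_E = 368 - 2q_G - 4q_E = 0 gives the reaction function q_E = (368 - 2q_G)/4.
Granite substitutes q_E(q_G) into its own profit: π_G = q_G(464 - 2q_G - (368 - 2q_G)/2) - 96q_G = (280 - q_G)q_G - 96q_G.
The leader's first-order condition 184 - 2q_G = 0 yields q_G = 92.
Then q_E = (368 - 2·92)/4 = 46.

46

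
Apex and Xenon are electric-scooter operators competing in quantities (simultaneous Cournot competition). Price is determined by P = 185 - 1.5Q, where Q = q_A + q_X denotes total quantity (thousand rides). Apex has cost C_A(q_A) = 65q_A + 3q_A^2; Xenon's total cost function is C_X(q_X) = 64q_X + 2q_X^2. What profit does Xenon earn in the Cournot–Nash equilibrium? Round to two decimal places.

Apex's profit: π_A = (185 - 1.5Q)q_A - (65q_A + 3q_A²). Setting ∂π_A/∂q_A = 0: 120 - 9q_A - (3/2)(q_X) = 0.
Xenon's first-order condition: 121 - 7q_X - (3/2)(q_A) = 0.
So q_A = (120 - (3/2)q_X)/9 and q_X = (121 - (3/2)q_A)/7.
Substituting one into the other gives q_A = 878/81 and q_X = 404/27.
Price P = 185 - (3/2)·25.8025 = 146.2963.
Xenon's profit: 146.2963·(404/27) - 64·(404/27) - 2(404/27)² = 783.6159.

783.62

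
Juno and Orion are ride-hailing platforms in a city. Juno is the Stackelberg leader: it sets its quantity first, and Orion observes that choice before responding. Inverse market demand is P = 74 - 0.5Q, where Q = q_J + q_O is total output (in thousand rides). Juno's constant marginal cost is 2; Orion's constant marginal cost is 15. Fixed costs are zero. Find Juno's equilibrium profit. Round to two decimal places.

1806.25

The follower Orion best-responds to any q_J: π_O = (74 - 0.5Q)q_O - 15q_O.
∂π_O/∂q_O = 59 - (1/2)q_J - q_O = 0 gives the reaction function q_O = (59 - (1/2)q_J).
The leader anticipates this reaction. Substituting into P = 74 - 0.5Q gives P = 89/2 - (1/4)q_J, so π_J = (89/2 - (1/4)q_J)q_J - 2q_J.
Maximising: ∂π_J/∂q_J = 85/2 - (1/2)q_J = 0, giving q_J = 85.
Then q_O = (59 - (1/2)·85) = 33/2.
Price P = 74 - (1/2)·(203/2) = 93/4.
Juno's profit: (93/4 - 2)·85 = 1806.2500.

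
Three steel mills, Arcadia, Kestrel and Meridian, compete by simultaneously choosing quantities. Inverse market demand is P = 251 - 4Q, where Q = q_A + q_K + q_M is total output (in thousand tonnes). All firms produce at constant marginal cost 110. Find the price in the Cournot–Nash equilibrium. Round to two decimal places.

A representative firm's profit is π_i = q_i(251 - 4Q) - 110q_i.
Setting ∂π_i/∂q_i = 0 with rivals' quantities fixed: 141 - 8q_i - 4·Σ_{j≠i} q_j = 0.
By symmetry each firm produces the same amount; substituting Σ_{j≠i} q_j = 2q_i yields q_i = 141/16.
Total output Q = 423/16, so price P = 251 - 4·(423/16) = 581/4.

145.25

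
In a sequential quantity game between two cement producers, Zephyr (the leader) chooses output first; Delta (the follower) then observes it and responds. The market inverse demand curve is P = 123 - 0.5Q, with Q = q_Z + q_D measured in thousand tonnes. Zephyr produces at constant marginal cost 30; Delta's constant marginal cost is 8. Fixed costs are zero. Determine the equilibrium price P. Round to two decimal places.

47.75

The follower Delta best-responds to any q_Z: π_D = (123 - 0.5Q)q_D - 8q_D.
∂π_D/∂q_D = 115 - (1/2)q_Z - q_D = 0 gives the reaction function q_D = (115 - (1/2)q_Z).
The leader anticipates this reaction. Substituting into P = 123 - 0.5Q gives P = 131/2 - (1/4)q_Z, so π_Z = (131/2 - (1/4)q_Z)q_Z - 30q_Z.
Maximising: ∂π_Z/∂q_Z = 71/2 - (1/2)q_Z = 0, giving q_Z = 71.
Then q_D = (115 - (1/2)·71) = 159/2.
Total output Q = 301/2, so price P = 123 - (1/2)·(301/2) = 191/4.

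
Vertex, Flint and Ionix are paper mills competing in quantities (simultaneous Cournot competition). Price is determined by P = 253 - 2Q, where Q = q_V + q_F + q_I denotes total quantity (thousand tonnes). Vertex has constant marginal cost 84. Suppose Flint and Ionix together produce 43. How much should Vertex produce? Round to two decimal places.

With rivals' combined output fixed at 43, Vertex's profit is π_V = (253 - 2·43 - 2q_V)q_V - (84q_V) = (167 - 2q_V)q_V - (84q_V).
∂π_V/∂q_V = 83 - 4q_V = 0, so q_V = 83/4.

20.75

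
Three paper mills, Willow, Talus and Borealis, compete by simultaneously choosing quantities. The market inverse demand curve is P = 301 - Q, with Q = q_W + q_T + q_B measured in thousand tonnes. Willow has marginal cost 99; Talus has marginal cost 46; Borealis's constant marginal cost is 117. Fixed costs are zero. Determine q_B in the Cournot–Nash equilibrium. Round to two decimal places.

23.75

Willow's profit: π_W = (301 - Q)q_W - (99q_W). Setting ∂π_W/∂q_W = 0: 202 - 2q_W - (q_T + q_B) = 0.
Talus's first-order condition: 255 - 2q_T - (q_W + q_B) = 0.
Borealis's profit: π_B = (301 - Q)q_B - (117q_B). Setting ∂π_B/∂q_B = 0: 184 - 2q_B - (q_W + q_T) = 0.
Adding the 3 conditions: 641 − 2Q − 2Q = 0, i.e. Q = 641/4.
Back-substituting: q_W = (202 − 641/4) = 167/4, q_T = (255 − 641/4) = 379/4, q_B = (184 − 641/4) = 95/4.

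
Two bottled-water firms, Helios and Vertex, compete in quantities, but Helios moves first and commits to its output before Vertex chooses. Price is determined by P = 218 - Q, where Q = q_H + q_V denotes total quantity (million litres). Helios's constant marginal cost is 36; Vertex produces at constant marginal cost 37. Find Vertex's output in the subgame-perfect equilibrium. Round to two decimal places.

44.75

The follower Vertex best-responds to any q_H: π_V = (218 - Q)q_V - 37q_V.
Setting the follower's marginal profit to zero, 181 - q_H - 2q_V = 0, i.e. q_V = (181 - q_H)/2.
Helios substitutes q_V(q_H) into its own profit: π_H = q_H(218 - q_H - (181 - q_H)/2) - 36q_H = (255/2 - (1/2)q_H)q_H - 36q_H.
The leader's first-order condition 183/2 - q_H = 0 yields q_H = 183/2.
Then q_V = (181 - 183/2)/2 = 179/4.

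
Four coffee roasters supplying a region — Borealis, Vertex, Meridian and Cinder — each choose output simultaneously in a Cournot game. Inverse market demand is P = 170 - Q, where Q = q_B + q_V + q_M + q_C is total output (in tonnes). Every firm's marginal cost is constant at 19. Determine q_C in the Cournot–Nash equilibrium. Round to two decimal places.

30.20

Each firm earns π_i = (170 - Q)q_i - 19q_i.
First-order condition (treating rivals' output as given): 151 - 2q_i - Σ_{j≠i} q_j = 0.
With identical firms every q_j equals q_i, so Σ_{j≠i} q_j = 3q_i and 151 = 5q_i, giving q_i = 151/5.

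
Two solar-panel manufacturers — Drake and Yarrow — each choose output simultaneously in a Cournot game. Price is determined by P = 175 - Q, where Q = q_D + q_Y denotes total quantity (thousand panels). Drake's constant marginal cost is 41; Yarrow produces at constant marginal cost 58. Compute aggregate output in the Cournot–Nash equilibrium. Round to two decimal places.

Drake's profit: π_D = (175 - Q)q_D - (41q_D). Setting ∂π_D/∂q_D = 0: 134 - 2q_D - (q_Y) = 0.
Yarrow's first-order condition: 117 - 2q_Y - (q_D) = 0.
Rearranging gives the reaction functions q_D = (134 - q_Y)/2 and q_Y = (117 - q_D)/2.
Solving the pair: q_D = 151/3, q_Y = 100/3.
Total output Q = 151/3 + 100/3 = 251/3.

83.67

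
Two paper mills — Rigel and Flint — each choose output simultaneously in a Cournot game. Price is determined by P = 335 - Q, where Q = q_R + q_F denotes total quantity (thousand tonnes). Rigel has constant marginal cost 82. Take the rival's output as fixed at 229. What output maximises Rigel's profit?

With the rival's output fixed at 229, Rigel's profit is π_R = (335 - 229 - q_R)q_R - (82q_R) = (106 - q_R)q_R - (82q_R).
∂π_R/∂q_R = 24 - 2q_R = 0, so q_R = 12.

12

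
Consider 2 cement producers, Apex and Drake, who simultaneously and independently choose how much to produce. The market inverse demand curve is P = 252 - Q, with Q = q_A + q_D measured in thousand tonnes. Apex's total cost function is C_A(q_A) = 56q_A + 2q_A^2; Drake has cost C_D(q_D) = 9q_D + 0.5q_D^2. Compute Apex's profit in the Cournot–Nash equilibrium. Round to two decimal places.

Apex's profit: π_A = (252 - Q)q_A - (56q_A + 2q_A²). Setting ∂π_A/∂q_A = 0: 196 - 6q_A - (q_D) = 0.
Drake's profit: π_D = (252 - Q)q_D - (9q_D + (1/2)q_D²). Setting ∂π_D/∂q_D = 0: 243 - 3q_D - (q_A) = 0.
So q_A = (196 - q_D)/6 and q_D = (243 - q_A)/3.
Solving the pair: q_A = 345/17, q_D = 1262/17.
Price P = 252 - 1607/17 = 157.4706.
Apex's profit: 157.4706·(345/17) - 56·(345/17) - 2(345/17)² = 1235.5536.

1235.55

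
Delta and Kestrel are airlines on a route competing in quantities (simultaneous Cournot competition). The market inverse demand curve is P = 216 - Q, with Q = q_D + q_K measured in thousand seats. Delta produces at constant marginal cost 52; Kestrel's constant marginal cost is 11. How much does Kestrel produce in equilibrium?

Delta's profit: π_D = (216 - Q)q_D - (52q_D). Setting ∂π_D/∂q_D = 0: 164 - 2q_D - (q_K) = 0.
Kestrel's first-order condition: 205 - 2q_K - (q_D) = 0.
Rearranging gives the reaction functions q_D = (164 - q_K)/2 and q_K = (205 - q_D)/2.
Solving the pair: q_D = 41, q_K = 82.

82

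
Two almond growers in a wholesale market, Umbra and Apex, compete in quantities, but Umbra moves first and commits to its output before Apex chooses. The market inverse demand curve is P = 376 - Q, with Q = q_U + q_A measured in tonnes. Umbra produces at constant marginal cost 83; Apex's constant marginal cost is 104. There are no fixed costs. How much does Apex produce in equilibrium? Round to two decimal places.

57.50

Solve by backward induction. Given q_U, the follower Apex maximises π_A = (376 - q_U - q_A)q_A - 104q_A.
∂π_A/∂q_A = 272 - q_U - 2q_A = 0 gives the reaction function q_A = (272 - q_U)/2.
The leader anticipates this reaction. Substituting into P = 376 - Q gives P = 240 - (1/2)q_U, so π_U = (240 - (1/2)q_U)q_U - 83q_U.
Maximising: ∂π_U/∂q_U = 157 - q_U = 0, giving q_U = 157.
Then q_A = (272 - 157)/2 = 115/2.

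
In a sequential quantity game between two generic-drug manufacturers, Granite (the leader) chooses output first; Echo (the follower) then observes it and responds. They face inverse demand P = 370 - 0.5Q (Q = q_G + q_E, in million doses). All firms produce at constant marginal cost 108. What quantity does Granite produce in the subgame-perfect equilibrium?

262

Solve by backward induction. Given q_G, the follower Echo maximises π_E = (370 - (1/2)q_G - (1/2)q_E)q_E - 108q_E.
Follower FOC: 262 - (1/2)q_G - q_E = 0, so q_E(q_G) = (262 - (1/2)q_G).
Granite substitutes q_E(q_G) into its own profit: π_G = q_G(370 - (1/2)q_G - (262 - (1/2)q_G)/2) - 108q_G = (239 - (1/4)q_G)q_G - 108q_G.
The leader's first-order condition 131 - (1/2)q_G = 0 yields q_G = 262.
Then q_E = (262 - (1/2)·262) = 131.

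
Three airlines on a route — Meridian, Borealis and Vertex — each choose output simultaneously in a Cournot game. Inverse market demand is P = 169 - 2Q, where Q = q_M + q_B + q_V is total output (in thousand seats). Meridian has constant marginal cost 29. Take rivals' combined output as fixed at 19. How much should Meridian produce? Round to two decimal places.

With rivals' combined output fixed at 19, Meridian's profit is π_M = (169 - 2·19 - 2q_M)q_M - (29q_M) = (131 - 2q_M)q_M - (29q_M).
∂π_M/∂q_M = 102 - 4q_M = 0, so q_M = 51/2.

25.50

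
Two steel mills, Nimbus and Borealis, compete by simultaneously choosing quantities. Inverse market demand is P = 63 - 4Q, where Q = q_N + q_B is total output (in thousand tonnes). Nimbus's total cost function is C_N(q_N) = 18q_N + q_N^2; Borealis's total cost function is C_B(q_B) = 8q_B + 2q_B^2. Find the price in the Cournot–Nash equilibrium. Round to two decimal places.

36.46

Nimbus's profit: π_N = (63 - 4Q)q_N - (18q_N + q_N²). Setting ∂π_N/∂q_N = 0: 45 - 10q_N - 4(q_B) = 0.
Borealis's first-order condition: 55 - 12q_B - 4(q_N) = 0.
Rearranging gives the reaction functions q_N = (45 - 4q_B)/10 and q_B = (55 - 4q_N)/12.
Solving the pair: q_N = 40/13, q_B = 185/52.
Total output Q = 345/52, so price P = 63 - 4·(345/52) = 474/13.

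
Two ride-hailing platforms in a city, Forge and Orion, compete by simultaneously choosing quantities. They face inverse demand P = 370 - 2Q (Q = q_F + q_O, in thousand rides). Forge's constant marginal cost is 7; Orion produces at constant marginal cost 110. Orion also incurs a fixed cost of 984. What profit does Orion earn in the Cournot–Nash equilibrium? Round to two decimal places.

385.39

Forge's profit: π_F = (370 - 2Q)q_F - (7q_F). Setting ∂π_F/∂q_F = 0: 363 - 4q_F - 2(q_O) = 0.
Orion's first-order condition: 260 - 4q_O - 2(q_F) = 0.
Rearranging gives the reaction functions q_F = (363 - 2q_O)/4 and q_O = (260 - 2q_F)/4.
Solving the pair: q_F = 233/3, q_O = 157/6.
Price P = 370 - 2·(623/6) = 487/3.
Orion's profit: (487/3 - 110)·(157/6) - 984 = 385.3889.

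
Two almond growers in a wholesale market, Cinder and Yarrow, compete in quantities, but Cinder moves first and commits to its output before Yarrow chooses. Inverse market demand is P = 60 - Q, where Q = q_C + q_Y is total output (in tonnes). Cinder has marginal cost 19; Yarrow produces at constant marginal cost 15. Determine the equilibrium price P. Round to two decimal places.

The follower Yarrow best-responds to any q_C: π_Y = (60 - Q)q_Y - 15q_Y.
Follower FOC: 45 - q_C - 2q_Y = 0, so q_Y(q_C) = (45 - q_C)/2.
Cinder substitutes q_Y(q_C) into its own profit: π_C = q_C(60 - q_C - (45 - q_C)/2) - 19q_C = (75/2 - (1/2)q_C)q_C - 19q_C.
The leader's first-order condition 37/2 - q_C = 0 yields q_C = 37/2.
Then q_Y = (45 - 37/2)/2 = 53/4.
Total output Q = 127/4, so price P = 60 - 127/4 = 113/4.

28.25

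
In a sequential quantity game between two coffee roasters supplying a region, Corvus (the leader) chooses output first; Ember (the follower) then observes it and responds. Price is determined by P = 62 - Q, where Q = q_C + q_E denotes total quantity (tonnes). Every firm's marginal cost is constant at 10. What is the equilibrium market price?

The follower Ember best-responds to any q_C: π_E = (62 - Q)q_E - 10q_E.
Follower FOC: 52 - q_C - 2q_E = 0, so q_E(q_C) = (52 - q_C)/2.
The leader anticipates this reaction. Substituting into P = 62 - Q gives P = 36 - (1/2)q_C, so π_C = (36 - (1/2)q_C)q_C - 10q_C.
The leader's first-order condition 26 - q_C = 0 yields q_C = 26.
Then q_E = (52 - 26)/2 = 13.
Total output Q = 39, so price P = 62 - 39 = 23.

23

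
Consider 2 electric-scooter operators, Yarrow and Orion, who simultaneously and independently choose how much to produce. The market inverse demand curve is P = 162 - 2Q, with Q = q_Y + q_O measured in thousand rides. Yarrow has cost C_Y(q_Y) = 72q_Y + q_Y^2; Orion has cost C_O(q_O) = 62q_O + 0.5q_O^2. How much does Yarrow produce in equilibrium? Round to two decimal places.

9.62

Yarrow's profit: π_Y = (162 - 2Q)q_Y - (72q_Y + q_Y²). Setting ∂π_Y/∂q_Y = 0: 90 - 6q_Y - 2(q_O) = 0.
Orion's profit: π_O = (162 - 2Q)q_O - (62q_O + (1/2)q_O²). Setting ∂π_O/∂q_O = 0: 100 - 5q_O - 2(q_Y) = 0.
So q_Y = (90 - 2q_O)/6 and q_O = (100 - 2q_Y)/5.
Substituting one into the other gives q_Y = 125/13 and q_O = 210/13.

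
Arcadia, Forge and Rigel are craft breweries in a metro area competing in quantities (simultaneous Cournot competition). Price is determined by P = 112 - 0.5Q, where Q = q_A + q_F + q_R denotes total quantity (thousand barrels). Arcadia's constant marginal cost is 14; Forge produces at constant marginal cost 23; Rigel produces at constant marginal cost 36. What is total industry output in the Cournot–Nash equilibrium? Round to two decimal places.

Arcadia's profit: π_A = (112 - 0.5Q)q_A - (14q_A). Setting ∂π_A/∂q_A = 0: 98 - q_A - (1/2)(q_F + q_R) = 0.
Forge's profit: π_F = (112 - 0.5Q)q_F - (23q_F). Setting ∂π_F/∂q_F = 0: 89 - q_F - (1/2)(q_A + q_R) = 0.
Rigel's first-order condition: 76 - q_R - (1/2)(q_A + q_F) = 0.
Adding the 3 conditions: 263 − Q − Q = 0, i.e. Q = 263/2.
Back-substituting: q_A = (98 − 263/4)/(1/2) = 129/2, q_F = (89 − 263/4)/(1/2) = 93/2, q_R = (76 − 263/4)/(1/2) = 41/2.
Total output Q = 129/2 + 93/2 + 41/2 = 263/2.

131.50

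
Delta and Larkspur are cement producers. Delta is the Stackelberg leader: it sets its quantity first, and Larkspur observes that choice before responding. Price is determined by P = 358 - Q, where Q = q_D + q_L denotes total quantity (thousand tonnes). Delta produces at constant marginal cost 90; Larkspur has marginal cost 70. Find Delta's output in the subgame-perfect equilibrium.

124

The follower Larkspur best-responds to any q_D: π_L = (358 - Q)q_L - 70q_L.
Setting the follower's marginal profit to zero, 288 - q_D - 2q_L = 0, i.e. q_L = (288 - q_D)/2.
Delta substitutes q_L(q_D) into its own profit: π_D = q_D(358 - q_D - (288 - q_D)/2) - 90q_D = (214 - (1/2)q_D)q_D - 90q_D.
The leader's first-order condition 124 - q_D = 0 yields q_D = 124.
Then q_L = (288 - 124)/2 = 82.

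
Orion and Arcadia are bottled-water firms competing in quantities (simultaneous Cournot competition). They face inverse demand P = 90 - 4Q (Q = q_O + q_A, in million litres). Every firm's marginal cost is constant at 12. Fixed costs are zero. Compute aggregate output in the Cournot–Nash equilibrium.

13

Each firm earns π_i = (90 - 4Q)q_i - 12q_i.
First-order condition (treating rivals' output as given): 78 - 8q_i - 4q_j = 0.
With identical firms every q_j equals q_i, so q_j = q_i and 78 = 12q_i, giving q_i = 13/2.
Total output Q = 13/2 + 13/2 = 13.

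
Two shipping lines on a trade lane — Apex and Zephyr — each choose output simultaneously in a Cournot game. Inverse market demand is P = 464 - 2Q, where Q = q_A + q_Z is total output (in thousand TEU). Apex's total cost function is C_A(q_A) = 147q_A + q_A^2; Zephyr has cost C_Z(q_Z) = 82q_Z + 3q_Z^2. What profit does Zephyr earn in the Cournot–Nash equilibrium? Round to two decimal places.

Apex's profit: π_A = (464 - 2Q)q_A - (147q_A + q_A²). Setting ∂π_A/∂q_A = 0: 317 - 6q_A - 2(q_Z) = 0.
Zephyr's profit: π_Z = (464 - 2Q)q_Z - (82q_Z + 3q_Z²). Setting ∂π_Z/∂q_Z = 0: 382 - 10q_Z - 2(q_A) = 0.
So q_A = (317 - 2q_Z)/6 and q_Z = (382 - 2q_A)/10.
Substituting one into the other gives q_A = 1203/28 and q_Z = 829/28.
Price P = 464 - 2·(508/7) = 318.8571.
Zephyr's profit: 318.8571·(829/28) - 82·(829/28) - 3(829/28)² = 4382.9145.

4382.91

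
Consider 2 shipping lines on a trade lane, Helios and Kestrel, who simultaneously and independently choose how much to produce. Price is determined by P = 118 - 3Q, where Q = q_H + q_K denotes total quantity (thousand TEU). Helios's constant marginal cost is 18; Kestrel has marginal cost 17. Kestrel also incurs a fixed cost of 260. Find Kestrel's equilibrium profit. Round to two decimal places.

Helios's profit: π_H = (118 - 3Q)q_H - (18q_H). Setting ∂π_H/∂q_H = 0: 100 - 6q_H - 3(q_K) = 0.
Kestrel's profit: π_K = (118 - 3Q)q_K - (17q_K). Setting ∂π_K/∂q_K = 0: 101 - 6q_K - 3(q_H) = 0.
So q_H = (100 - 3q_K)/6 and q_K = (101 - 3q_H)/6.
Solving the pair: q_H = 11, q_K = 34/3.
Price P = 118 - 3·(67/3) = 51.
Kestrel's profit: (51 - 17)·(34/3) - 260 = 376/3.

125.33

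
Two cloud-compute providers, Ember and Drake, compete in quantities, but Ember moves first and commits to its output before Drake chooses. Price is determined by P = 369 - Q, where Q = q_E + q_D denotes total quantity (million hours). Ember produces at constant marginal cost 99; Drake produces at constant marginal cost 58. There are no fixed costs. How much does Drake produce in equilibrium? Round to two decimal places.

Solve by backward induction. Given q_E, the follower Drake maximises π_D = (369 - q_E - q_D)q_D - 58q_D.
Follower FOC: 311 - q_E - 2q_D = 0, so q_D(q_E) = (311 - q_E)/2.
Ember substitutes q_D(q_E) into its own profit: π_E = q_E(369 - q_E - (311 - q_E)/2) - 99q_E = (427/2 - (1/2)q_E)q_E - 99q_E.
Leader FOC: 229/2 - q_E = 0, so q_E = 229/2.
Then q_D = (311 - 229/2)/2 = 393/4.

98.25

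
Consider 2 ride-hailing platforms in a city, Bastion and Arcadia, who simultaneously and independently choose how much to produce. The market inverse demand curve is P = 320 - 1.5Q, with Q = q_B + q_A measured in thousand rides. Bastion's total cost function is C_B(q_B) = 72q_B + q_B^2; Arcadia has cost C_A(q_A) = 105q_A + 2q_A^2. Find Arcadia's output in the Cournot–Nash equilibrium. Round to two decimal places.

Bastion's profit: π_B = (320 - 1.5Q)q_B - (72q_B + q_B²). Setting ∂π_B/∂q_B = 0: 248 - 5q_B - (3/2)(q_A) = 0.
Arcadia's profit: π_A = (320 - 1.5Q)q_A - (105q_A + 2q_A²). Setting ∂π_A/∂q_A = 0: 215 - 7q_A - (3/2)(q_B) = 0.
Best responses: q_B = (248 - (3/2)q_A)/5, q_A = (215 - (3/2)q_B)/7.
Solving the pair: q_B = 43.1603, q_A = 21.4656.

21.47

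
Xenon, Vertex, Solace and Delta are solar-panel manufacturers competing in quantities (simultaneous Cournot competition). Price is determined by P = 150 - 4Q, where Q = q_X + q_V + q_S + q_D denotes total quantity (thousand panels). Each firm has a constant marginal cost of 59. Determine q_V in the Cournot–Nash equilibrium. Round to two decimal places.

A representative firm's profit is π_i = q_i(150 - 4Q) - 59q_i.
First-order condition (treating rivals' output as given): 91 - 8q_i - 4·Σ_{j≠i} q_j = 0.
With identical firms every q_j equals q_i, so Σ_{j≠i} q_j = 3q_i and 91 = 20q_i, giving q_i = 91/20.

4.55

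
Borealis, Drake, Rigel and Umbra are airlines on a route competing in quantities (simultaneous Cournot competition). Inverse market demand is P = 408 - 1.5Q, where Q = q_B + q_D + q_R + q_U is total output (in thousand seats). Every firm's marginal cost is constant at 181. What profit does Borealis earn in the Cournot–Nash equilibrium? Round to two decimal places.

Each firm earns π_i = (408 - 1.5Q)q_i - 181q_i.
Setting ∂π_i/∂q_i = 0 with rivals' quantities fixed: 227 - 3q_i - (3/2)·Σ_{j≠i} q_j = 0.
With identical firms every q_j equals q_i, so Σ_{j≠i} q_j = 3q_i and 227 = (15/2)q_i, giving q_i = 454/15.
Price P = 408 - (3/2)·(1816/15) = 1132/5.
Borealis's profit: (1132/5 - 181)·(454/15) = 1374.1067.

1374.11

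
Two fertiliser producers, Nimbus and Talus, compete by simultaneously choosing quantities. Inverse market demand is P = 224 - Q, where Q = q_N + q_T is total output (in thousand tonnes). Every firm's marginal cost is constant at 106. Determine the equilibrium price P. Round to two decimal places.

Each firm earns π_i = (224 - Q)q_i - 106q_i.
First-order condition (treating rivals' output as given): 118 - 2q_i - q_j = 0.
With identical firms every q_j equals q_i, so q_j = q_i and 118 = 3q_i, giving q_i = 118/3.
Total output Q = 236/3, so price P = 224 - 236/3 = 436/3.

145.33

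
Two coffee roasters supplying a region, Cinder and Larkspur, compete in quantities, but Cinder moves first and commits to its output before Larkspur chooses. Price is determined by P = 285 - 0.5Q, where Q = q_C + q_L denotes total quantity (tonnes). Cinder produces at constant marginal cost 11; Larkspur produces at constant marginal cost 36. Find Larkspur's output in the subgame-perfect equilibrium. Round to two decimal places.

Solve by backward induction. Given q_C, the follower Larkspur maximises π_L = (285 - (1/2)q_C - (1/2)q_L)q_L - 36q_L.
Setting the follower's marginal profit to zero, 249 - (1/2)q_C - q_L = 0, i.e. q_L = (249 - (1/2)q_C).
The leader anticipates this reaction. Substituting into P = 285 - 0.5Q gives P = 321/2 - (1/4)q_C, so π_C = (321/2 - (1/4)q_C)q_C - 11q_C.
Leader FOC: 299/2 - (1/2)q_C = 0, so q_C = 299.
Then q_L = (249 - (1/2)·299) = 199/2.

99.50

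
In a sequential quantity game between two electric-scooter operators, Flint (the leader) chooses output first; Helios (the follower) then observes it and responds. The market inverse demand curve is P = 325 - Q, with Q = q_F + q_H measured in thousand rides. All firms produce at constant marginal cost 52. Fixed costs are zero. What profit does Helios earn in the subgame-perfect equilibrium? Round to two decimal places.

4658.06

Solve by backward induction. Given q_F, the follower Helios maximises π_H = (325 - q_F - q_H)q_H - 52q_H.
Setting the follower's marginal profit to zero, 273 - q_F - 2q_H = 0, i.e. q_H = (273 - q_F)/2.
The leader anticipates this reaction. Substituting into P = 325 - Q gives P = 377/2 - (1/2)q_F, so π_F = (377/2 - (1/2)q_F)q_F - 52q_F.
Maximising: ∂π_F/∂q_F = 273/2 - q_F = 0, giving q_F = 273/2.
Then q_H = (273 - 273/2)/2 = 273/4.
Price P = 325 - 819/4 = 481/4.
Helios's profit: (481/4 - 52)·(273/4) = 4658.0625.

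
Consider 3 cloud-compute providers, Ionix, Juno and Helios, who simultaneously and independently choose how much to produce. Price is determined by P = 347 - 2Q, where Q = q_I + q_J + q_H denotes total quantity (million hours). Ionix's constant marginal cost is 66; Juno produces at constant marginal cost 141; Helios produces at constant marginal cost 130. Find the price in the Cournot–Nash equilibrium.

171

Ionix's profit: π_I = (347 - 2Q)q_I - (66q_I). Setting ∂π_I/∂q_I = 0: 281 - 4q_I - 2(q_J + q_H) = 0.
Juno's first-order condition: 206 - 4q_J - 2(q_I + q_H) = 0.
Helios's profit: π_H = (347 - 2Q)q_H - (130q_H). Setting ∂π_H/∂q_H = 0: 217 - 4q_H - 2(q_I + q_J) = 0.
Adding the 3 conditions: 704 − 4Q − 4Q = 0, i.e. Q = 88.
Back-substituting: q_I = (281 − 176)/2 = 105/2, q_J = (206 − 176)/2 = 15, q_H = (217 − 176)/2 = 41/2.
Total output Q = 88, so price P = 347 - 2·88 = 171.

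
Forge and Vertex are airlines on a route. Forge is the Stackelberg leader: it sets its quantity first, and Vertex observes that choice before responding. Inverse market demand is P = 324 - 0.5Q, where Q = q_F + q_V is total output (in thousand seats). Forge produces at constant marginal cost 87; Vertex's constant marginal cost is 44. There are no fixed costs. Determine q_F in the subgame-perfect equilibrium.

The follower Vertex best-responds to any q_F: π_V = (324 - 0.5Q)q_V - 44q_V.
Follower FOC: 280 - (1/2)q_F - q_V = 0, so q_V(q_F) = (280 - (1/2)q_F).
The leader anticipates this reaction. Substituting into P = 324 - 0.5Q gives P = 184 - (1/4)q_F, so π_F = (184 - (1/4)q_F)q_F - 87q_F.
Leader FOC: 97 - (1/2)q_F = 0, so q_F = 194.
Then q_V = (280 - (1/2)·194) = 183.

194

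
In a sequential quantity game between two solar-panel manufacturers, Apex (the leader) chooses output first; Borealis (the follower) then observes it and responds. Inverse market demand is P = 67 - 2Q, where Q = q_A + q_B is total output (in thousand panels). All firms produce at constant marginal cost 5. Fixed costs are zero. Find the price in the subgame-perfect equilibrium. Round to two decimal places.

The follower Borealis best-responds to any q_A: π_B = (67 - 2Q)q_B - 5q_B.
∂π_B/∂q_B = 62 - 2q_A - 4q_B = 0 gives the reaction function q_B = (62 - 2q_A)/4.
The leader anticipates this reaction. Substituting into P = 67 - 2Q gives P = 36 - q_A, so π_A = (36 - q_A)q_A - 5q_A.
Leader FOC: 31 - 2q_A = 0, so q_A = 31/2.
Then q_B = (62 - 2·(31/2))/4 = 31/4.
Total output Q = 93/4, so price P = 67 - 2·(93/4) = 41/2.

20.50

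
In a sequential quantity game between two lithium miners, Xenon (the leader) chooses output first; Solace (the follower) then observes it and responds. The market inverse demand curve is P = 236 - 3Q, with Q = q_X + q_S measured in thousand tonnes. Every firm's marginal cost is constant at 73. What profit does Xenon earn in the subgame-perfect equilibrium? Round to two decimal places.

The follower Solace best-responds to any q_X: π_S = (236 - 3Q)q_S - 73q_S.
Setting the follower's marginal profit to zero, 163 - 3q_X - 6q_S = 0, i.e. q_S = (163 - 3q_X)/6.
Xenon substitutes q_S(q_X) into its own profit: π_X = q_X(236 - 3q_X - (163 - 3q_X)/2) - 73q_X = (309/2 - (3/2)q_X)q_X - 73q_X.
Leader FOC: 163/2 - 3q_X = 0, so q_X = 163/6.
Then q_S = (163 - 3·(163/6))/6 = 163/12.
Price P = 236 - 3·(163/4) = 455/4.
Xenon's profit: (455/4 - 73)·(163/6) = 1107.0417.

1107.04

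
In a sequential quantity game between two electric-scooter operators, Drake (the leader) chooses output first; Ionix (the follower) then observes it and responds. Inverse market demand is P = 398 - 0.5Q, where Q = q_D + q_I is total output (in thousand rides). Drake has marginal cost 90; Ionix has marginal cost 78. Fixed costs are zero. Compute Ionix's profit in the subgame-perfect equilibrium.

Solve by backward induction. Given q_D, the follower Ionix maximises π_I = (398 - (1/2)q_D - (1/2)q_I)q_I - 78q_I.
Setting the follower's marginal profit to zero, 320 - (1/2)q_D - q_I = 0, i.e. q_I = (320 - (1/2)q_D).
The leader anticipates this reaction. Substituting into P = 398 - 0.5Q gives P = 238 - (1/4)q_D, so π_D = (238 - (1/4)q_D)q_D - 90q_D.
Leader FOC: 148 - (1/2)q_D = 0, so q_D = 296.
Then q_I = (320 - (1/2)·296) = 172.
Price P = 398 - (1/2)·468 = 164.
Ionix's profit: (164 - 78)·172 = 14792.

14792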